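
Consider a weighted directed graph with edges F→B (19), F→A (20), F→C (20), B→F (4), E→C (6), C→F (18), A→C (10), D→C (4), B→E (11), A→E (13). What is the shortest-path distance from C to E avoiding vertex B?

51

Paths from C to E avoiding B:
C→F→A→E: 18 + 20 + 13 = 51
Best route has total 51.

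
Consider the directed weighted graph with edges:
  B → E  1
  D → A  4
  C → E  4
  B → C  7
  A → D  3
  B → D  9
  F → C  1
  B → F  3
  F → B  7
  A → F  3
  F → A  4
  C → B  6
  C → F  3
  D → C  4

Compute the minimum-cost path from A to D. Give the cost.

Candidate routes:
A -> F -> B -> D: 3 + 7 + 9 = 19
A -> D: 3
A -> F -> C -> B -> D: 3 + 1 + 6 + 9 = 19
Best route has total 3.

3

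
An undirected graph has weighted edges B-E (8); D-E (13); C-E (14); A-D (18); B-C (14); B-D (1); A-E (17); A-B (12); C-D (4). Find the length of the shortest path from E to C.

Checking several routes:
E - C: 14
E - A - B - D - C: 17 + 12 + 1 + 4 = 34
E - D - C: 13 + 4 = 17
E - B - D - C: 8 + 1 + 4 = 13
E - B - C: 8 + 14 = 22
E - D - B - C: 13 + 1 + 14 = 28
Shortest: 13.

13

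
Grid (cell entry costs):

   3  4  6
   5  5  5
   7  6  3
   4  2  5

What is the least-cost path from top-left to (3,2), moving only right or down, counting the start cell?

25

Best path: r0c0→r0c1→r1c1→r1c2→r2c2→r3c2
Cost: 3 + 4 + 5 + 5 + 3 + 5 = 25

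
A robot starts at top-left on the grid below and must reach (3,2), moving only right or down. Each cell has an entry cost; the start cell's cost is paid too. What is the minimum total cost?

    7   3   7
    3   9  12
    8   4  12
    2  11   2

Take r0c0 r1c0 r2c0 r3c0 r3c1 r3c2 for a total of 7 + 3 + 8 + 2 + 11 + 2 = 33.

33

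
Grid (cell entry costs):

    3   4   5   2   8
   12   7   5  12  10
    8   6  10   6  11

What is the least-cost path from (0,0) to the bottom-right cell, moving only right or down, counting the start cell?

Take (0,0) (0,1) (0,2) (0,3) (0,4) (1,4) (2,4) for a total of 3 + 4 + 5 + 2 + 8 + 10 + 11 = 43.

43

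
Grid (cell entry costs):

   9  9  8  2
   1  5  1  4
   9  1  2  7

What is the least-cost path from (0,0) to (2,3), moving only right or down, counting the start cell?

Path [0,0]→[1,0]→[1,1]→[1,2]→[2,2]→[2,3]: 9 + 1 + 5 + 1 + 2 + 7 = 25.

25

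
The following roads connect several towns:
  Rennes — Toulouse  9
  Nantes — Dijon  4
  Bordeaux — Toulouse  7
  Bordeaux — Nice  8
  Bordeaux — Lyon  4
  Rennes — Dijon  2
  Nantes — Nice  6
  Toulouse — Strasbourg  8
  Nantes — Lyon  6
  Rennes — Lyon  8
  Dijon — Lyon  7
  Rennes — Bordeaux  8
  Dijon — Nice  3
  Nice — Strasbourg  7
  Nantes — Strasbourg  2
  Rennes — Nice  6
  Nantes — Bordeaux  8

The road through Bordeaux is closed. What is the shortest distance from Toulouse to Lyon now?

16

Checking several routes:
Toulouse - Strasbourg - Nantes - Lyon: 8 + 2 + 6 = 16
Toulouse - Rennes - Dijon - Lyon: 9 + 2 + 7 = 18
Toulouse - Rennes - Lyon: 9 + 8 = 17
The minimum is 16.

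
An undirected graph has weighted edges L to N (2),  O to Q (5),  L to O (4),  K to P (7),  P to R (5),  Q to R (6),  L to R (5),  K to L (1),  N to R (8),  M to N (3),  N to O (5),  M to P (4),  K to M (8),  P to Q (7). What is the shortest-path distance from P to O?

Some routes from P to O:
P → M → N → L → O: 4 + 3 + 2 + 4 = 13
P → Q → O: 7 + 5 = 12
P → R → L → O: 5 + 5 + 4 = 14
P → K → L → O: 7 + 1 + 4 = 12
P → M → N → O: 4 + 3 + 5 = 12
Best route has total 12.

12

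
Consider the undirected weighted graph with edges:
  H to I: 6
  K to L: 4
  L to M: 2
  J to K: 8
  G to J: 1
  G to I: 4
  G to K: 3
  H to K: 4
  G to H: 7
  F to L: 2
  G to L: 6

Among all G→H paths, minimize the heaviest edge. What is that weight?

A few of the G→H routes:
G→L→K→H: max(6, 4, 4) = 6
G→K→H: max(3, 4) = 4
G→I→H: max(4, 6) = 6
Best route has worst link 4.

4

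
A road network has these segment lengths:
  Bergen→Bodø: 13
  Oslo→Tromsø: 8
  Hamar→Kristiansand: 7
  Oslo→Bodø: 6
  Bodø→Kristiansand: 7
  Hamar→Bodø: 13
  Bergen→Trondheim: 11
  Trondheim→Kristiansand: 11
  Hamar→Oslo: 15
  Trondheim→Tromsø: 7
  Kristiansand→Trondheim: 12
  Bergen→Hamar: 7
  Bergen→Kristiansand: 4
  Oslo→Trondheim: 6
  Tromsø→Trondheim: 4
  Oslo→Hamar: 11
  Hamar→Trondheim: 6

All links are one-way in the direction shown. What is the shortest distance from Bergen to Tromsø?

Comparing a few candidate routes:
Bergen - Kristiansand - Trondheim - Tromsø: 4 + 12 + 7 = 23
Bergen - Hamar - Trondheim - Tromsø: 7 + 6 + 7 = 20
Bergen - Trondheim - Tromsø: 11 + 7 = 18
Shortest: 18.

18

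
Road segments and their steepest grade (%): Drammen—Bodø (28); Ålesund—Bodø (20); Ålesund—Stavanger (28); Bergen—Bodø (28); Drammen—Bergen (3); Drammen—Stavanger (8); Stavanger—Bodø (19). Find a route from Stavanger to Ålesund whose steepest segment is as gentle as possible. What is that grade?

20

Routes from Stavanger to Ålesund:
Stavanger → Drammen → Bergen → Bodø → Ålesund: max(8, 3, 28, 20) = 28
Stavanger → Bodø → Ålesund: max(19, 20) = 20
Stavanger → Ålesund: max(28) = 28
Stavanger → Drammen → Bodø → Ålesund: max(8, 28, 20) = 28
The minimum achievable maximum is 20%.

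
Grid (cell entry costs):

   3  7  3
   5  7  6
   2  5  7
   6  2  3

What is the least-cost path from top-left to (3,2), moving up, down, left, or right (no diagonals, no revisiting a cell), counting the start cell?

Cheapest: [0,0] → [1,0] → [2,0] → [2,1] → [3,1] → [3,2]
  3 + 5 + 2 + 5 + 2 + 3 = 20

20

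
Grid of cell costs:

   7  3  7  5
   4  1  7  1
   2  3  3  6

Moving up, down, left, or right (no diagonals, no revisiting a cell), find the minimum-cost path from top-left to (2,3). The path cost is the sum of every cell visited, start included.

23

Path [0,0] → [0,1] → [1,1] → [2,1] → [2,2] → [2,3]: 7 + 3 + 1 + 3 + 3 + 6 = 23.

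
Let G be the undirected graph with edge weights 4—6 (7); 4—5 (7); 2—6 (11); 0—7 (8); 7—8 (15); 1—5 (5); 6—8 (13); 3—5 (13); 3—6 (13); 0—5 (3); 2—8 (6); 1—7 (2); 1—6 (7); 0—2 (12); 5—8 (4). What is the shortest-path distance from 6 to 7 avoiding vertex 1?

25

Checking several routes:
6→8→7: 13 + 15 = 28
6→2→0→7: 11 + 12 + 8 = 31
6→8→5→0→7: 13 + 4 + 3 + 8 = 28
6→4→5→0→7: 7 + 7 + 3 + 8 = 25
Best route has total 25.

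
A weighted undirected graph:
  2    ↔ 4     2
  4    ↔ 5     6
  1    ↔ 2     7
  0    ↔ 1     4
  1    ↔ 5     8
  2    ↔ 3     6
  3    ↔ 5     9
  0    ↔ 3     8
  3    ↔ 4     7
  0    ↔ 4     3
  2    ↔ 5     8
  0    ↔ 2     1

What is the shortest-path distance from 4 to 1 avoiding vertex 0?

9

A few of the 4→1 routes:
4→2→1: 2 + 7 = 9
4→2→5→1: 2 + 8 + 8 = 18
4→5→1: 6 + 8 = 14
4→3→2→1: 7 + 6 + 7 = 20
Best route has total 9.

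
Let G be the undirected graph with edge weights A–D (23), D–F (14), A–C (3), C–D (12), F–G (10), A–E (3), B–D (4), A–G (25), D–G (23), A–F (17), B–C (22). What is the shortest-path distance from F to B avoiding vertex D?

Candidate routes:
F-G-A-C-B: 10 + 25 + 3 + 22 = 60
F-A-C-B: 17 + 3 + 22 = 42
Best route has total 42.

42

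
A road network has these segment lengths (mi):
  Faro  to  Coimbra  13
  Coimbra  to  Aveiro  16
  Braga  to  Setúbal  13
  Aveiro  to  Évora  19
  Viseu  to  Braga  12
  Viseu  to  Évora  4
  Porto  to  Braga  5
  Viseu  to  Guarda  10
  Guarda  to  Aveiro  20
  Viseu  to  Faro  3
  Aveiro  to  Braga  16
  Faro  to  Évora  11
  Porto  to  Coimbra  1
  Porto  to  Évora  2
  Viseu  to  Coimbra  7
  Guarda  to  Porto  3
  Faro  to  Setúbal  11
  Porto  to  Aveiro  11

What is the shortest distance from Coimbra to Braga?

6

Comparing a few candidate routes:
Coimbra-Viseu-Évora-Porto-Braga: 7 + 4 + 2 + 5 = 18
Coimbra-Porto-Braga: 1 + 5 = 6
Coimbra-Viseu-Braga: 7 + 12 = 19
Coimbra-Viseu-Guarda-Porto-Braga: 7 + 10 + 3 + 5 = 25
Coimbra-Porto-Guarda-Viseu-Braga: 1 + 3 + 10 + 12 = 26
Coimbra-Porto-Évora-Viseu-Braga: 1 + 2 + 4 + 12 = 19
Shortest: 6 mi.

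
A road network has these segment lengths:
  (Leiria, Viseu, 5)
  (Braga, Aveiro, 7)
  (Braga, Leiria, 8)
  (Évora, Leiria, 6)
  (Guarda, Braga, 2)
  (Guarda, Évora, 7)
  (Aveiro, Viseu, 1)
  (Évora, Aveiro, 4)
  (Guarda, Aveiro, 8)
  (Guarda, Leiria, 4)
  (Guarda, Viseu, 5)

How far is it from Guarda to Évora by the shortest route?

7

Checking several routes:
Guarda→Évora: 7
Guarda→Leiria→Évora: 4 + 6 = 10
Guarda→Viseu→Aveiro→Évora: 5 + 1 + 4 = 10
Guarda→Aveiro→Évora: 8 + 4 = 12
Best route has total 7.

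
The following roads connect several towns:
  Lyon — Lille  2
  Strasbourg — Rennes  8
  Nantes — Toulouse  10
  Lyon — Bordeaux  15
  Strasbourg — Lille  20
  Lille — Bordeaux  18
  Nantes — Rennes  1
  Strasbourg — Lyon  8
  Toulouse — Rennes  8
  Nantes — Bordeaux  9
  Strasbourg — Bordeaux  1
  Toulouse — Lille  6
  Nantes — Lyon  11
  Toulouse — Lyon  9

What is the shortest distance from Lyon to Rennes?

12

Checking several routes:
Lyon→Strasbourg→Rennes: 8 + 8 = 16
Lyon→Nantes→Rennes: 11 + 1 = 12
Lyon→Lille→Toulouse→Rennes: 2 + 6 + 8 = 16
Best route has total 12.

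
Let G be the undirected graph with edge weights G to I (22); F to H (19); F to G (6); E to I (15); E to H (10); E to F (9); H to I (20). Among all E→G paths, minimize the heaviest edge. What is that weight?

Some routes from E to G:
E - I - G: max(15, 22) = 22
E - F - H - I - G: max(9, 19, 20, 22) = 22
E - H - F - G: max(10, 19, 6) = 19
E - F - G: max(9, 6) = 9
E - I - H - F - G: max(15, 20, 19, 6) = 20
Best route has worst link 9.

9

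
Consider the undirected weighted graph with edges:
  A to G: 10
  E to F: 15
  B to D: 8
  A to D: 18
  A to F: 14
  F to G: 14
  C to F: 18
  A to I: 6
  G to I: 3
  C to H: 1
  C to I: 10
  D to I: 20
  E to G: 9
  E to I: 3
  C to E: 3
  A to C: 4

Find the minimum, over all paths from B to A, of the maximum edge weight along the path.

18

A few of the B→A routes:
B → D → I → C → E → G → F → A: max(8, 20, 10, 3, 9, 14, 14) = 20
B → D → I → C → E → F → A: max(8, 20, 10, 3, 15, 14) = 20
B → D → I → C → E → G → A: max(8, 20, 10, 3, 9, 10) = 20
B → D → I → C → E → F → G → A: max(8, 20, 10, 3, 15, 14, 10) = 20
B → D → A: max(8, 18) = 18
The minimum achievable maximum is 18.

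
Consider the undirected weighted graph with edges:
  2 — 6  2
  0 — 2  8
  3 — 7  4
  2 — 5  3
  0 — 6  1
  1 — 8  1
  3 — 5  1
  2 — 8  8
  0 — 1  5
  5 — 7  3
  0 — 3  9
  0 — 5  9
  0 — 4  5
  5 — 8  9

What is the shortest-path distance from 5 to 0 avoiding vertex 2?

Candidate routes:
5 -> 3 -> 0: 1 + 9 = 10
5 -> 7 -> 3 -> 0: 3 + 4 + 9 = 16
5 -> 8 -> 1 -> 0: 9 + 1 + 5 = 15
5 -> 0: 9
Best route has total 9.

9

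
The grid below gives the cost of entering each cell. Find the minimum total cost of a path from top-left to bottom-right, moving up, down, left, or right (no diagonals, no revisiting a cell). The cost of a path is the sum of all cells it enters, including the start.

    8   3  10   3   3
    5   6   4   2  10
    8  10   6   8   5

One optimal route is r0c0 -> r0c1 -> r1c1 -> r1c2 -> r1c3 -> r2c3 -> r2c4.
Its cost is 8 + 3 + 6 + 4 + 2 + 8 + 5 = 36.

36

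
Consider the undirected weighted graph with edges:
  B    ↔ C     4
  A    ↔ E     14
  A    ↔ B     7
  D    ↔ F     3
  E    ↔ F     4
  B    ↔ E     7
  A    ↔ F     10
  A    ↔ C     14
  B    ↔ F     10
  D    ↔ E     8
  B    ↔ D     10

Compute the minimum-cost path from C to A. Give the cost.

Comparing a few candidate routes:
C→B→A: 4 + 7 = 11
C→A: 14
C→B→F→A: 4 + 10 + 10 = 24
The minimum is 11.

11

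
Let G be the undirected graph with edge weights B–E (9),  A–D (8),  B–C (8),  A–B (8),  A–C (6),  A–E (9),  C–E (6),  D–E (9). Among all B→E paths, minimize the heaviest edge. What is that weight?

8

Checking several routes:
B -> C -> E: max(8, 6) = 8
B -> C -> A -> E: max(8, 6, 9) = 9
B -> A -> C -> E: max(8, 6, 6) = 8
Smallest bottleneck: 8.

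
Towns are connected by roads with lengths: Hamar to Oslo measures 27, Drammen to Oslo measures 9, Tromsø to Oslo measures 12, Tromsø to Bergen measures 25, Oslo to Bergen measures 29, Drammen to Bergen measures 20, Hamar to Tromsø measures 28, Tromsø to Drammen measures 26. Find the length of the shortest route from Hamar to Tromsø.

28

Checking several routes:
Hamar -> Oslo -> Tromsø: 27 + 12 = 39
Hamar -> Oslo -> Drammen -> Bergen -> Tromsø: 27 + 9 + 20 + 25 = 81
Hamar -> Tromsø: 28
Hamar -> Oslo -> Drammen -> Tromsø: 27 + 9 + 26 = 62
The minimum is 28.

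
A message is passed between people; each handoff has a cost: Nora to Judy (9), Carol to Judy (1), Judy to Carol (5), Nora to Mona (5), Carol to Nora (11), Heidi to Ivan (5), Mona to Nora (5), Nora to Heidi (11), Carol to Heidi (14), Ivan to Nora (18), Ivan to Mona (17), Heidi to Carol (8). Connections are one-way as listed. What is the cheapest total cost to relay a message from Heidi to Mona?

22

Candidate routes:
Heidi -> Ivan -> Mona: 5 + 17 = 22
Heidi -> Carol -> Nora -> Mona: 8 + 11 + 5 = 24
Heidi -> Ivan -> Nora -> Mona: 5 + 18 + 5 = 28
Shortest: 22.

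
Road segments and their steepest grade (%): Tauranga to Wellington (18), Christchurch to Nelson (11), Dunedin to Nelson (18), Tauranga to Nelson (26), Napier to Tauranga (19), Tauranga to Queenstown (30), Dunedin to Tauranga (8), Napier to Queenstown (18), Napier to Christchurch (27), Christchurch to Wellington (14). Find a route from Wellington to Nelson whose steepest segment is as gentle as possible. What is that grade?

Some routes from Wellington to Nelson:
Wellington → Christchurch → Napier → Tauranga → Nelson: max(14, 27, 19, 26) = 27
Wellington → Tauranga → Nelson: max(18, 26) = 26
Wellington → Tauranga → Napier → Christchurch → Nelson: max(18, 19, 27, 11) = 27
Wellington → Tauranga → Dunedin → Nelson: max(18, 8, 18) = 18
Wellington → Christchurch → Napier → Tauranga → Dunedin → Nelson: max(14, 27, 19, 8, 18) = 27
Wellington → Christchurch → Nelson: max(14, 11) = 14
The minimum achievable maximum is 14%.

14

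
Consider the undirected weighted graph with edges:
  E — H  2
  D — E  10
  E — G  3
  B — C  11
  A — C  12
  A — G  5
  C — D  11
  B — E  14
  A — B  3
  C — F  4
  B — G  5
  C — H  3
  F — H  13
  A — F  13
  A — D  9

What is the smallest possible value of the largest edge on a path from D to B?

Some routes from D to B:
D -> A -> G -> E -> H -> C -> B: max(9, 5, 3, 2, 3, 11) = 11
D -> E -> G -> B: max(10, 3, 5) = 10
D -> E -> G -> A -> B: max(10, 3, 5, 3) = 10
D -> E -> H -> C -> B: max(10, 2, 3, 11) = 11
D -> A -> G -> B: max(9, 5, 5) = 9
D -> A -> B: max(9, 3) = 9
Best route has worst link 9.

9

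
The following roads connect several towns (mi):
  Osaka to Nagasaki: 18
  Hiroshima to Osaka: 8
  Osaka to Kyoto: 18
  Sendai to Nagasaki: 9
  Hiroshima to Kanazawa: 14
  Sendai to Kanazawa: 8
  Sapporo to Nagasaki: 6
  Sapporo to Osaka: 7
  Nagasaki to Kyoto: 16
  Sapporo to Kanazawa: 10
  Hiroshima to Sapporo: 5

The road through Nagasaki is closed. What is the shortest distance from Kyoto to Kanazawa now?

35

Paths from Kyoto to Kanazawa avoiding Nagasaki:
Kyoto→Osaka→Hiroshima→Sapporo→Kanazawa: 18 + 8 + 5 + 10 = 41
Kyoto→Osaka→Sapporo→Kanazawa: 18 + 7 + 10 = 35
Kyoto→Osaka→Sapporo→Hiroshima→Kanazawa: 18 + 7 + 5 + 14 = 44
Kyoto→Osaka→Hiroshima→Kanazawa: 18 + 8 + 14 = 40
Shortest: 35 mi.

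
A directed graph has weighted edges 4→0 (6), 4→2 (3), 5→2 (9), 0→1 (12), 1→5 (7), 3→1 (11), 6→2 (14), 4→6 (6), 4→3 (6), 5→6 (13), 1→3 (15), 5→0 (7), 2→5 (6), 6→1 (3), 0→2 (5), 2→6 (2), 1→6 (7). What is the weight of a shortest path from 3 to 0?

25

Routes from 3 to 0:
3 → 1 → 6 → 2 → 5 → 0: 11 + 7 + 14 + 6 + 7 = 45
3 → 1 → 5 → 0: 11 + 7 + 7 = 25
The minimum is 25.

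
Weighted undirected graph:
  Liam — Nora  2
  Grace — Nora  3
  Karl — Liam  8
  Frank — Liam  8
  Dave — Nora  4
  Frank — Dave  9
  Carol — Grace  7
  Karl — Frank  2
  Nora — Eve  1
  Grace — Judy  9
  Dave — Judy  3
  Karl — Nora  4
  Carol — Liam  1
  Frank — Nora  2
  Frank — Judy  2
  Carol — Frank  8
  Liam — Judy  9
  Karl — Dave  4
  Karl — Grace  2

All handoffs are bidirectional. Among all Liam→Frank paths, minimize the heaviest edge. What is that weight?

2

A few of the Liam→Frank routes:
Liam → Nora → Dave → Judy → Frank: max(2, 4, 3, 2) = 4
Liam → Nora → Karl → Frank: max(2, 4, 2) = 4
Liam → Nora → Karl → Dave → Judy → Frank: max(2, 4, 4, 3, 2) = 4
Liam → Nora → Grace → Karl → Frank: max(2, 3, 2, 2) = 3
Liam → Nora → Dave → Karl → Frank: max(2, 4, 4, 2) = 4
Liam → Nora → Frank: max(2, 2) = 2
The minimum achievable maximum is 2.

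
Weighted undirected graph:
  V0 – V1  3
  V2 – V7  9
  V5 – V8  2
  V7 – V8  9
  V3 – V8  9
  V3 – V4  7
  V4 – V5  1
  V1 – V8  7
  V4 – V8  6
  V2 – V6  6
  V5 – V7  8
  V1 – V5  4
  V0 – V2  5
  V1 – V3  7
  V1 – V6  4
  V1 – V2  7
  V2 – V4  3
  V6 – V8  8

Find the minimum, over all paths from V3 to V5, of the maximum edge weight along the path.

7

Some routes from V3 to V5:
V3 - V4 - V8 - V5: max(7, 6, 2) = 7
V3 - V4 - V2 - V6 - V1 - V5: max(7, 3, 6, 4, 4) = 7
V3 - V4 - V8 - V1 - V5: max(7, 6, 7, 4) = 7
The minimum achievable maximum is 7.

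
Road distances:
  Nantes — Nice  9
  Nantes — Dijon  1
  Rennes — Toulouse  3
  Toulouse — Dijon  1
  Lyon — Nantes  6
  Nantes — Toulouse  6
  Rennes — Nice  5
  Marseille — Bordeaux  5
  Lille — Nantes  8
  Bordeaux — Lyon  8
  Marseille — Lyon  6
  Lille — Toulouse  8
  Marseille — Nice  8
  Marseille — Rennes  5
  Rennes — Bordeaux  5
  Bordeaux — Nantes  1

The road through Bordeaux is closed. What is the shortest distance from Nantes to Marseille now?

A few of the Nantes→Marseille routes:
Nantes - Dijon - Toulouse - Rennes - Marseille: 1 + 1 + 3 + 5 = 10
Nantes - Toulouse - Rennes - Marseille: 6 + 3 + 5 = 14
Nantes - Nice - Marseille: 9 + 8 = 17
Nantes - Lyon - Marseille: 6 + 6 = 12
Shortest: 10.

10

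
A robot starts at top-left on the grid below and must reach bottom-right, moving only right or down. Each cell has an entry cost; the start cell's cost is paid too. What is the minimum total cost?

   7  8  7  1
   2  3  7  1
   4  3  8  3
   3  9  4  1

Take [0,0] → [1,0] → [1,1] → [1,2] → [1,3] → [2,3] → [3,3] for a total of 7 + 2 + 3 + 7 + 1 + 3 + 1 = 24.
(Top row then right column would cost 28.)

24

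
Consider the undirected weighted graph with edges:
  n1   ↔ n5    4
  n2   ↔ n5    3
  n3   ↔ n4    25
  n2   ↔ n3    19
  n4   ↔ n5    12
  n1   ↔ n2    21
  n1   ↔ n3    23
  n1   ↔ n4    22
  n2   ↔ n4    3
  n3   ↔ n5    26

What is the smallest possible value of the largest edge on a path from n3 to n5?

Checking several routes:
n3-n2-n5: max(19, 3) = 19
n3-n2-n4-n5: max(19, 3, 12) = 19
n3-n2-n1-n5: max(19, 21, 4) = 21
Best route has worst link 19.

19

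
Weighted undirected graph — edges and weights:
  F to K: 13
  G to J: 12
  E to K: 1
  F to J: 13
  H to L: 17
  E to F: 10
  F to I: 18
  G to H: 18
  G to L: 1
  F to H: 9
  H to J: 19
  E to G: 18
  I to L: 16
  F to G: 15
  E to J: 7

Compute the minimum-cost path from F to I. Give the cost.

18

Comparing a few candidate routes:
F→I: 18
F→H→L→I: 9 + 17 + 16 = 42
F→H→G→L→I: 9 + 18 + 1 + 16 = 44
F→J→G→L→I: 13 + 12 + 1 + 16 = 42
F→E→G→L→I: 10 + 18 + 1 + 16 = 45
F→G→L→I: 15 + 1 + 16 = 32
The minimum is 18.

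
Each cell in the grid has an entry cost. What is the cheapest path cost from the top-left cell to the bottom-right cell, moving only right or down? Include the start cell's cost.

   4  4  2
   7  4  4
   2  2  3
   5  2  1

17

Cheapest: (0,0) → (0,1) → (1,1) → (2,1) → (3,1) → (3,2)
  4 + 4 + 4 + 2 + 2 + 1 = 17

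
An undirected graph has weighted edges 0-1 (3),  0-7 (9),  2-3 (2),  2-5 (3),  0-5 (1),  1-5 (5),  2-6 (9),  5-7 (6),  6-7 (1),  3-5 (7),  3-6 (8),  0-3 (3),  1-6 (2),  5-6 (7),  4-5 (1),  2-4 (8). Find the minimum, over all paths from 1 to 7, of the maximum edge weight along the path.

2

Comparing a few candidate routes:
1 - 0 - 5 - 7: max(3, 1, 6) = 6
1 - 5 - 7: max(5, 6) = 6
1 - 0 - 3 - 2 - 5 - 7: max(3, 3, 2, 3, 6) = 6
1 - 6 - 7: max(2, 1) = 2
Best route has worst link 2.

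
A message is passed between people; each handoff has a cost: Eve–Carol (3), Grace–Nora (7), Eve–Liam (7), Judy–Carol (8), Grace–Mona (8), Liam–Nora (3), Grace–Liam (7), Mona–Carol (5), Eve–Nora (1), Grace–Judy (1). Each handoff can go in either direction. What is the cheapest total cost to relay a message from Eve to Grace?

8

Checking several routes:
Eve-Nora-Grace: 1 + 7 = 8
Eve-Nora-Liam-Grace: 1 + 3 + 7 = 11
Eve-Carol-Judy-Grace: 3 + 8 + 1 = 12
Shortest: 8.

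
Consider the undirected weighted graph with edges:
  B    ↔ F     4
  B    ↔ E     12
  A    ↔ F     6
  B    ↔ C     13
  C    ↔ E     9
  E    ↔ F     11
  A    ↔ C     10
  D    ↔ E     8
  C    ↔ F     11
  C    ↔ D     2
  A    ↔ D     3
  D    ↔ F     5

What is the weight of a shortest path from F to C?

Some routes from F to C:
F → D → A → C: 5 + 3 + 10 = 18
F → B → C: 4 + 13 = 17
F → A → D → C: 6 + 3 + 2 = 11
F → C: 11
F → A → C: 6 + 10 = 16
F → D → C: 5 + 2 = 7
Best route has total 7.

7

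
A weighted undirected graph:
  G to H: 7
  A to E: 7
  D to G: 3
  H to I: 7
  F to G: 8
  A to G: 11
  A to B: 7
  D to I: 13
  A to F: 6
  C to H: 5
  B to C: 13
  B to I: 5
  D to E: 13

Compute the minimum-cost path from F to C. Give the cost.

20

Comparing a few candidate routes:
F→G→H→C: 8 + 7 + 5 = 20
F→A→B→I→H→C: 6 + 7 + 5 + 7 + 5 = 30
F→A→B→C: 6 + 7 + 13 = 26
F→G→D→I→H→C: 8 + 3 + 13 + 7 + 5 = 36
F→G→A→B→C: 8 + 11 + 7 + 13 = 39
F→A→G→H→C: 6 + 11 + 7 + 5 = 29
The minimum is 20.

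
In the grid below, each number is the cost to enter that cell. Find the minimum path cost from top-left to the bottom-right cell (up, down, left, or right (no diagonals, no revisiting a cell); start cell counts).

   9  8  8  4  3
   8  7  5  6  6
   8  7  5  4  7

Take r0c0 → r0c1 → r0c2 → r0c3 → r0c4 → r1c4 → r2c4 for a total of 9 + 8 + 8 + 4 + 3 + 6 + 7 = 45.

45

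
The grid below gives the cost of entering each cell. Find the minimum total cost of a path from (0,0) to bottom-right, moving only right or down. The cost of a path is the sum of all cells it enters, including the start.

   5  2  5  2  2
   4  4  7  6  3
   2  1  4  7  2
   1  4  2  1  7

Take [0,0] -> [0,1] -> [1,1] -> [2,1] -> [2,2] -> [3,2] -> [3,3] -> [3,4] for a total of 5 + 2 + 4 + 1 + 4 + 2 + 1 + 7 = 26.

26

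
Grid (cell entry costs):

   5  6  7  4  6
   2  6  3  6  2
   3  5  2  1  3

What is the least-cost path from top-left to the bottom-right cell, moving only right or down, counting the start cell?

Path [0,0] [1,0] [2,0] [2,1] [2,2] [2,3] [2,4]: 5 + 2 + 3 + 5 + 2 + 1 + 3 = 21.
(Top row then right column would cost 33.)

21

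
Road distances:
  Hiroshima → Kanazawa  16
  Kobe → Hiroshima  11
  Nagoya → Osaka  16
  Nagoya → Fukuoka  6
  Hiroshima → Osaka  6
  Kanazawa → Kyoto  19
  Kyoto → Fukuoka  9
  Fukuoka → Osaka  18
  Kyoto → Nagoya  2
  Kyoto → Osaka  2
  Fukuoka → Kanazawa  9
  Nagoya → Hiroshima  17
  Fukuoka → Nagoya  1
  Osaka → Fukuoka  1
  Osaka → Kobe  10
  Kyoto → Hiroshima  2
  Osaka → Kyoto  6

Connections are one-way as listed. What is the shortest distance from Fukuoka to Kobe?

27

Some routes from Fukuoka to Kobe:
Fukuoka→Nagoya→Osaka→Kobe: 1 + 16 + 10 = 27
Fukuoka→Kanazawa→Kyoto→Hiroshima→Osaka→Kobe: 9 + 19 + 2 + 6 + 10 = 46
Fukuoka→Osaka→Kobe: 18 + 10 = 28
Fukuoka→Kanazawa→Kyoto→Osaka→Kobe: 9 + 19 + 2 + 10 = 40
Fukuoka→Nagoya→Hiroshima→Osaka→Kobe: 1 + 17 + 6 + 10 = 34
Shortest: 27.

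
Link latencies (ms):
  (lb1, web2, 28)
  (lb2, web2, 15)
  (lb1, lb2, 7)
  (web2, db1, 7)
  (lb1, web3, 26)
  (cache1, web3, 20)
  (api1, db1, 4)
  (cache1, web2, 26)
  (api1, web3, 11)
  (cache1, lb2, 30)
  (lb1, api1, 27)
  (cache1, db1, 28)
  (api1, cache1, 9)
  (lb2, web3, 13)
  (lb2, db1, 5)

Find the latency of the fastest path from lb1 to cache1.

25

Comparing a few candidate routes:
lb1→lb2→web3→cache1: 7 + 13 + 20 = 40
lb1→api1→cache1: 27 + 9 = 36
lb1→lb2→db1→api1→cache1: 7 + 5 + 4 + 9 = 25
lb1→lb2→web3→api1→cache1: 7 + 13 + 11 + 9 = 40
lb1→lb2→cache1: 7 + 30 = 37
lb1→lb2→db1→cache1: 7 + 5 + 28 = 40
Best route has total 25 ms.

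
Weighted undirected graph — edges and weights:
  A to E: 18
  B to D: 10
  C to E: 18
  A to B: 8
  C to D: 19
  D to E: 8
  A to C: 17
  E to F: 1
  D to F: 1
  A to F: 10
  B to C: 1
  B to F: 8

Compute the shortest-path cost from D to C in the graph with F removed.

11

A few of the D→C routes:
D → B → A → C: 10 + 8 + 17 = 35
D → B → C: 10 + 1 = 11
D → E → C: 8 + 18 = 26
D → C: 19
Shortest: 11.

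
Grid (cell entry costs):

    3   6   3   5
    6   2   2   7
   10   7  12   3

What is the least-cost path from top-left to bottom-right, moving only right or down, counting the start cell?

Path r0c0 r0c1 r1c1 r1c2 r1c3 r2c3: 3 + 6 + 2 + 2 + 7 + 3 = 23.
(Top row then right column would cost 27.)

23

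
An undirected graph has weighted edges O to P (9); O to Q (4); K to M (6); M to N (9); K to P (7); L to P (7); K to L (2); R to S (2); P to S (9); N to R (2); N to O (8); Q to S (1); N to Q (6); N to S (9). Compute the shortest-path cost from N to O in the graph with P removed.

8

Candidate routes:
N→R→S→Q→O: 2 + 2 + 1 + 4 = 9
N→S→Q→O: 9 + 1 + 4 = 14
N→Q→O: 6 + 4 = 10
N→O: 8
The minimum is 8.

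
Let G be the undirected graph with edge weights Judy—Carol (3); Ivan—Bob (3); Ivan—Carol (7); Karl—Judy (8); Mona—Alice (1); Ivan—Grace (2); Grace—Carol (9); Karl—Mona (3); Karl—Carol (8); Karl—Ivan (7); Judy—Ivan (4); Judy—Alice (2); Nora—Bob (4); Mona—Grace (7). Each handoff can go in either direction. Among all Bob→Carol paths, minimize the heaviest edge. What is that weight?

4

A few of the Bob→Carol routes:
Bob → Ivan → Carol: max(3, 7) = 7
Bob → Ivan → Judy → Carol: max(3, 4, 3) = 4
Bob → Ivan → Karl → Mona → Alice → Judy → Carol: max(3, 7, 3, 1, 2, 3) = 7
The minimum achievable maximum is 4.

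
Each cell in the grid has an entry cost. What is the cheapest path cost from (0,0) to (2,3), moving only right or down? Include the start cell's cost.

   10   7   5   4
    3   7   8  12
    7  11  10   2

40

One optimal route is [0,0]→[0,1]→[0,2]→[0,3]→[1,3]→[2,3].
Its cost is 10 + 7 + 5 + 4 + 12 + 2 = 40.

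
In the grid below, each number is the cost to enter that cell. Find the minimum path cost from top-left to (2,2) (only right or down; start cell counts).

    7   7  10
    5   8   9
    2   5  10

29

One optimal route is [0,0] [1,0] [2,0] [2,1] [2,2].
Its cost is 7 + 5 + 2 + 5 + 10 = 29.
(Top row then right column would cost 43.)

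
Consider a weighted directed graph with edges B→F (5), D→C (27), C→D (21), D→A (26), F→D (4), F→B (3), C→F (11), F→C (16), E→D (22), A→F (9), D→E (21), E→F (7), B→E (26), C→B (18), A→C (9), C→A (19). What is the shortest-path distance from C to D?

Checking several routes:
C → F → D: 11 + 4 = 15
C → D: 21
C → A → F → D: 19 + 9 + 4 = 32
C → B → F → D: 18 + 5 + 4 = 27
C → F → B → E → D: 11 + 3 + 26 + 22 = 62
C → B → E → F → D: 18 + 26 + 7 + 4 = 55
Best route has total 15.

15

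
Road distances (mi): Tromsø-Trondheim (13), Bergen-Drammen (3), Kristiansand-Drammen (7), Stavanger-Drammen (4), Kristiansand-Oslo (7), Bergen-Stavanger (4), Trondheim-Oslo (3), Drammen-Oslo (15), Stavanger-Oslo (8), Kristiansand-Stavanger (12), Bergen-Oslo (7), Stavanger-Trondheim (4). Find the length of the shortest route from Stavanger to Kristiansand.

Checking several routes:
Stavanger→Kristiansand: 12
Stavanger→Drammen→Kristiansand: 4 + 7 = 11
Stavanger→Trondheim→Oslo→Kristiansand: 4 + 3 + 7 = 14
Best route has total 11 mi.

11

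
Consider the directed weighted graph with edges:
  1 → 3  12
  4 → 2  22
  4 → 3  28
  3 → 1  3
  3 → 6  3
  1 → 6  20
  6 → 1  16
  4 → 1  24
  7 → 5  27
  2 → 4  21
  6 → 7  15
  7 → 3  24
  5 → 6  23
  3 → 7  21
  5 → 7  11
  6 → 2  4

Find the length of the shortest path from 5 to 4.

Candidate routes:
5 - 6 - 2 - 4: 23 + 4 + 21 = 48
5 - 7 - 3 - 6 - 2 - 4: 11 + 24 + 3 + 4 + 21 = 63
5 - 7 - 3 - 1 - 6 - 2 - 4: 11 + 24 + 3 + 20 + 4 + 21 = 83
Best route has total 48.

48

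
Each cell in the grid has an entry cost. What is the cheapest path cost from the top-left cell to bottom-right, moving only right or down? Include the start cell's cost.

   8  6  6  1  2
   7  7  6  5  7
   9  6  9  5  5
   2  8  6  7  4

Take (0,0) -> (0,1) -> (0,2) -> (0,3) -> (0,4) -> (1,4) -> (2,4) -> (3,4) for a total of 8 + 6 + 6 + 1 + 2 + 7 + 5 + 4 = 39.

39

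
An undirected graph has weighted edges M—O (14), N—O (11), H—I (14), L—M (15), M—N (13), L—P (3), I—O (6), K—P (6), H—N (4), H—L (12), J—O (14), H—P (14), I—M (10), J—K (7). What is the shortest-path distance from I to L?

Some routes from I to L:
I → O → N → H → L: 6 + 11 + 4 + 12 = 33
I → H → L: 14 + 12 = 26
I → M → L: 10 + 15 = 25
I → O → M → L: 6 + 14 + 15 = 35
I → H → P → L: 14 + 14 + 3 = 31
Best route has total 25.

25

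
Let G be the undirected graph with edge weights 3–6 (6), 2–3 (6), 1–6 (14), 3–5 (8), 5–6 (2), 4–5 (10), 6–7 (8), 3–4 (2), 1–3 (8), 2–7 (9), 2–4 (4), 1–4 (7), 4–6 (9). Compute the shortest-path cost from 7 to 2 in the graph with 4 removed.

9

Paths from 7 to 2 avoiding 4:
7 → 6 → 3 → 2: 8 + 6 + 6 = 20
7 → 6 → 5 → 3 → 2: 8 + 2 + 8 + 6 = 24
7 → 2: 9
7 → 6 → 1 → 3 → 2: 8 + 14 + 8 + 6 = 36
Best route has total 9.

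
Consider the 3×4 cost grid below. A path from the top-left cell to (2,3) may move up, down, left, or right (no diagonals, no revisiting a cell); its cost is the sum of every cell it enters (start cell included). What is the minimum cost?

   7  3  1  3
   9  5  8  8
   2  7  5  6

28

Best path: (0,0) -> (0,1) -> (0,2) -> (0,3) -> (1,3) -> (2,3)
Cost: 7 + 3 + 1 + 3 + 8 + 6 = 28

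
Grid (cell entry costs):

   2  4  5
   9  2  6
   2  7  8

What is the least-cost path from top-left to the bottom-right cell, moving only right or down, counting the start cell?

22

Path (0,0) -> (0,1) -> (1,1) -> (1,2) -> (2,2): 2 + 4 + 2 + 6 + 8 = 22.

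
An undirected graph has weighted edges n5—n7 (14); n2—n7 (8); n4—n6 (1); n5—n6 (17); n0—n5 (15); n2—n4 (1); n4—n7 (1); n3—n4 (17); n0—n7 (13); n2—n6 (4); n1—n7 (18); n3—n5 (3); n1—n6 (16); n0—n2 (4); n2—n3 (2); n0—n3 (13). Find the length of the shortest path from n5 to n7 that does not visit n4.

A few of the n5→n7 routes:
n5 - n7: 14
n5 - n3 - n2 - n7: 3 + 2 + 8 = 13
n5 - n0 - n2 - n7: 15 + 4 + 8 = 27
n5 - n3 - n2 - n0 - n7: 3 + 2 + 4 + 13 = 22
The minimum is 13.

13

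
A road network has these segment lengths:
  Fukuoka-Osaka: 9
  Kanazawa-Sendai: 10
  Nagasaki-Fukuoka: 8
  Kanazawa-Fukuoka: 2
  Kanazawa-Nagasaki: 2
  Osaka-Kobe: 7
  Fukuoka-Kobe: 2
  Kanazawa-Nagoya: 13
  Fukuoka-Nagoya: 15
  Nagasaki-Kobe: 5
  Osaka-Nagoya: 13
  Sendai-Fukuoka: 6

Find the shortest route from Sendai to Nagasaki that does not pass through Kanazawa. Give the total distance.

Paths from Sendai to Nagasaki avoiding Kanazawa:
Sendai→Fukuoka→Nagasaki: 6 + 8 = 14
Sendai→Fukuoka→Osaka→Kobe→Nagasaki: 6 + 9 + 7 + 5 = 27
Sendai→Fukuoka→Kobe→Nagasaki: 6 + 2 + 5 = 13
Sendai→Fukuoka→Nagoya→Osaka→Kobe→Nagasaki: 6 + 15 + 13 + 7 + 5 = 46
Best route has total 13.

13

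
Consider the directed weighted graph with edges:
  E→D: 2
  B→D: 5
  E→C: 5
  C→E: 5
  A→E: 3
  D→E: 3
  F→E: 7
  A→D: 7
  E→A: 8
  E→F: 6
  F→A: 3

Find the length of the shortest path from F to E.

Routes from F to E:
F - A - E: 3 + 3 = 6
F - A - D - E: 3 + 7 + 3 = 13
F - E: 7
Best route has total 6.

6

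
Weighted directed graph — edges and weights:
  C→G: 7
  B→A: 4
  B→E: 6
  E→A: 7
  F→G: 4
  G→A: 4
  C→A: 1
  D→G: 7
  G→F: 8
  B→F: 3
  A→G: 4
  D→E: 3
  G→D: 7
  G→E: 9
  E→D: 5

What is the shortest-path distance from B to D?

11

Comparing a few candidate routes:
B→F→G→D: 3 + 4 + 7 = 14
B→E→D: 6 + 5 = 11
B→A→G→D: 4 + 4 + 7 = 15
B→F→G→E→D: 3 + 4 + 9 + 5 = 21
B→A→G→E→D: 4 + 4 + 9 + 5 = 22
Best route has total 11.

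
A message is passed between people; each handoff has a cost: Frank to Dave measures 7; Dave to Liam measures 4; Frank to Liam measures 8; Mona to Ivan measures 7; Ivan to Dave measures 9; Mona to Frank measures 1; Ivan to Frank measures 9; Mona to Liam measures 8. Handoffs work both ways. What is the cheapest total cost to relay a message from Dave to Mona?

Comparing a few candidate routes:
Dave → Ivan → Mona: 9 + 7 = 16
Dave → Liam → Mona: 4 + 8 = 12
Dave → Frank → Mona: 7 + 1 = 8
Dave → Ivan → Frank → Mona: 9 + 9 + 1 = 19
Dave → Liam → Frank → Mona: 4 + 8 + 1 = 13
Shortest: 8.

8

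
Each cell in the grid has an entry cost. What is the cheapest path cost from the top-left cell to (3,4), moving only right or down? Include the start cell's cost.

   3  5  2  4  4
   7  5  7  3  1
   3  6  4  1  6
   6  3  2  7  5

Path (0,0)→(0,1)→(0,2)→(0,3)→(1,3)→(1,4)→(2,4)→(3,4): 3 + 5 + 2 + 4 + 3 + 1 + 6 + 5 = 29.
(Top row then right column would cost 30.)

29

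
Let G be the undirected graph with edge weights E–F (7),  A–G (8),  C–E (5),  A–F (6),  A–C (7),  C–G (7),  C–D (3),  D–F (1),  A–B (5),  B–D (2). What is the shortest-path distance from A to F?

Checking several routes:
A-F: 6
A-C-D-F: 7 + 3 + 1 = 11
A-B-D-F: 5 + 2 + 1 = 8
Shortest: 6.

6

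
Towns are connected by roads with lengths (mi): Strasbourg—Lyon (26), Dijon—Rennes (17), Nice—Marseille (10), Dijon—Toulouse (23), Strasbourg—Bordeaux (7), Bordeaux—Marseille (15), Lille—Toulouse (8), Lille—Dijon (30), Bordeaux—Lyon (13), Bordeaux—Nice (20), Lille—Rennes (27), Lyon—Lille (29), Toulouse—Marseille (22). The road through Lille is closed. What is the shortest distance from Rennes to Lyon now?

90

Candidate routes:
Rennes -> Dijon -> Toulouse -> Marseille -> Nice -> Bordeaux -> Lyon: 17 + 23 + 22 + 10 + 20 + 13 = 105
Rennes -> Dijon -> Toulouse -> Marseille -> Bordeaux -> Lyon: 17 + 23 + 22 + 15 + 13 = 90
Rennes -> Dijon -> Toulouse -> Marseille -> Nice -> Bordeaux -> Strasbourg -> Lyon: 17 + 23 + 22 + 10 + 20 + 7 + 26 = 125
Rennes -> Dijon -> Toulouse -> Marseille -> Bordeaux -> Strasbourg -> Lyon: 17 + 23 + 22 + 15 + 7 + 26 = 110
Best route has total 90 mi.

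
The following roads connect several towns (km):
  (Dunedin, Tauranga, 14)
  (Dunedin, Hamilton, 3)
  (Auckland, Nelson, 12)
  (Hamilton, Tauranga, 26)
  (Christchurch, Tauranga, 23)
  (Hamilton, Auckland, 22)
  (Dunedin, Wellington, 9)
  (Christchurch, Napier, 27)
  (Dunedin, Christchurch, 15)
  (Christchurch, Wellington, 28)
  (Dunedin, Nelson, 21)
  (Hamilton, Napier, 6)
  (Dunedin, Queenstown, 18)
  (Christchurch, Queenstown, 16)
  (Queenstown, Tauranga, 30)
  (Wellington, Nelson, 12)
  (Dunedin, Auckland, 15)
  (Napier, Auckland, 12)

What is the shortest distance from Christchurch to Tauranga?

23

Comparing a few candidate routes:
Christchurch -> Dunedin -> Tauranga: 15 + 14 = 29
Christchurch -> Queenstown -> Tauranga: 16 + 30 = 46
Christchurch -> Tauranga: 23
Christchurch -> Dunedin -> Hamilton -> Tauranga: 15 + 3 + 26 = 44
The minimum is 23 km.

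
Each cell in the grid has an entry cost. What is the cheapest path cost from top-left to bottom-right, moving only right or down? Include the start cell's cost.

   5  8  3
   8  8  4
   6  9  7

27

Path r0c0 -> r0c1 -> r0c2 -> r1c2 -> r2c2: 5 + 8 + 3 + 4 + 7 = 27.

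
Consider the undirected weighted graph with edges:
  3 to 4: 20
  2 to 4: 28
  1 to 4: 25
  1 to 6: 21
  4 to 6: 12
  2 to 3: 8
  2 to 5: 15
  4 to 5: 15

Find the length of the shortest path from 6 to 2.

Candidate routes:
6 → 1 → 4 → 2: 21 + 25 + 28 = 74
6 → 1 → 4 → 5 → 2: 21 + 25 + 15 + 15 = 76
6 → 4 → 2: 12 + 28 = 40
6 → 4 → 3 → 2: 12 + 20 + 8 = 40
6 → 4 → 5 → 2: 12 + 15 + 15 = 42
6 → 1 → 4 → 3 → 2: 21 + 25 + 20 + 8 = 74
Best route has total 40.

40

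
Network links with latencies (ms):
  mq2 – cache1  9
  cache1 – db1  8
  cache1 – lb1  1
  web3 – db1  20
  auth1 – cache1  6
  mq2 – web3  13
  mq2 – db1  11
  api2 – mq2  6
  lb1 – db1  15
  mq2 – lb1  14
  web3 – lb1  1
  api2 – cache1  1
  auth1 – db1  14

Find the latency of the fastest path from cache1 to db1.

8

Checking several routes:
cache1 -> api2 -> mq2 -> db1: 1 + 6 + 11 = 18
cache1 -> db1: 8
cache1 -> lb1 -> db1: 1 + 15 = 16
The minimum is 8 ms.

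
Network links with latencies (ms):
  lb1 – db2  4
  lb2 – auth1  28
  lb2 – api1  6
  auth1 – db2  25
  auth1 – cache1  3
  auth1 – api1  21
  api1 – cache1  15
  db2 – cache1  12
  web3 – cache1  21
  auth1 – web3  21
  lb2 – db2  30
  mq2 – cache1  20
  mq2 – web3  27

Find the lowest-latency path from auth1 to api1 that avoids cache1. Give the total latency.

Routes from auth1 to api1 avoiding cache1:
auth1→db2→lb2→api1: 25 + 30 + 6 = 61
auth1→lb2→api1: 28 + 6 = 34
auth1→api1: 21
Shortest: 21 ms.

21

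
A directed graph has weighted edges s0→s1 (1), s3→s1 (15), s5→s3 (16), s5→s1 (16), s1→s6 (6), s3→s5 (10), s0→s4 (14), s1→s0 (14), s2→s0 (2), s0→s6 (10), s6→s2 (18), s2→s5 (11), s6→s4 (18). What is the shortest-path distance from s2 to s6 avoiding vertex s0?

Routes from s2 to s6 avoiding s0:
s2 - s5 - s3 - s1 - s6: 11 + 16 + 15 + 6 = 48
s2 - s5 - s1 - s6: 11 + 16 + 6 = 33
Shortest: 33.

33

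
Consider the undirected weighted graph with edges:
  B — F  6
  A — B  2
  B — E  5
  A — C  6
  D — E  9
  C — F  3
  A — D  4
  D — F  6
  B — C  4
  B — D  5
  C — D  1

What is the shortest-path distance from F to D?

4

A few of the F→D routes:
F → B → D: 6 + 5 = 11
F → D: 6
F → B → C → D: 6 + 4 + 1 = 11
F → B → A → D: 6 + 2 + 4 = 12
F → C → D: 3 + 1 = 4
The minimum is 4.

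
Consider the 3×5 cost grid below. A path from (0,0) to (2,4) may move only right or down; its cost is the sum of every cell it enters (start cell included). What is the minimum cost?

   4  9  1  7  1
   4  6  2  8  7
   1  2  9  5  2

Cheapest: (0,0) (1,0) (2,0) (2,1) (2,2) (2,3) (2,4)
  4 + 4 + 1 + 2 + 9 + 5 + 2 = 27
For comparison, the top-then-right route costs 31.

27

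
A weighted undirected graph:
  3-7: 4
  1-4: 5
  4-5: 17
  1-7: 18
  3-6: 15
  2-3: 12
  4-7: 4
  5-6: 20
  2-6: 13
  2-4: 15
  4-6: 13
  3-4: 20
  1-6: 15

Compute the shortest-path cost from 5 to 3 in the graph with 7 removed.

A few of the 5→3 routes:
5 -> 4 -> 2 -> 3: 17 + 15 + 12 = 44
5 -> 4 -> 3: 17 + 20 = 37
5 -> 6 -> 3: 20 + 15 = 35
5 -> 4 -> 6 -> 3: 17 + 13 + 15 = 45
The minimum is 35.

35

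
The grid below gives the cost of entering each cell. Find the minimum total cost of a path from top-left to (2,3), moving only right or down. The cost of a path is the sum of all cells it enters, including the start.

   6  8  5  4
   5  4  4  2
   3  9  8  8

Path (0,0) -> (1,0) -> (1,1) -> (1,2) -> (1,3) -> (2,3): 6 + 5 + 4 + 4 + 2 + 8 = 29.

29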